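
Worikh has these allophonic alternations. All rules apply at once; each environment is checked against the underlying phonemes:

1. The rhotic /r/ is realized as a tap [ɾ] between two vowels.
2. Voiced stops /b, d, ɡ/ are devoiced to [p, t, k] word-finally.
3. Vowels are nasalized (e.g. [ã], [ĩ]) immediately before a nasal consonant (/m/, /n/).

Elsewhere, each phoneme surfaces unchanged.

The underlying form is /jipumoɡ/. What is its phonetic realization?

/i/ (between /j/ and /p/): rule 3 targets it, but not before a nasal consonant → unchanged [i].
/u/ — between /p/ and /m/, before a nasal consonant — surfaces as [ũ] (rule 3).
/o/ (between /m/ and /ɡ/) fails the environment for rule 3, so it stays [o].
/ɡ/ meets the environment for rule 2 (word-finally) → [k].

[jipũmok]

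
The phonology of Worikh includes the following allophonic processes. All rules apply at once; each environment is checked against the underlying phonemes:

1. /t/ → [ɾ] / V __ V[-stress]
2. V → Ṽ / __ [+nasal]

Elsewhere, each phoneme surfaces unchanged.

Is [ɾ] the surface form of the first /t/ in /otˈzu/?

/t/ (between /o/ and /z/): rule 1 targets it, but not between a vowel and a following unstressed vowel → unchanged [t].
The actual realization is [t], not [ɾ].

No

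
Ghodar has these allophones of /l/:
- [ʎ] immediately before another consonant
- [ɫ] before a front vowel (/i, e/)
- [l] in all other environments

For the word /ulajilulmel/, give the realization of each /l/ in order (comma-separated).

Occurrence 1 (position 2): no conditioning environment matches → elsewhere allophone [l].
Occurrence 2 (position 6): no conditioning environment matches → elsewhere allophone [l].
Occurrence 3 (position 8): immediately before another consonant → [ʎ].
Occurrence 4 (position 11): no conditioning environment matches → elsewhere allophone [l].

[l], [l], [ʎ], [l]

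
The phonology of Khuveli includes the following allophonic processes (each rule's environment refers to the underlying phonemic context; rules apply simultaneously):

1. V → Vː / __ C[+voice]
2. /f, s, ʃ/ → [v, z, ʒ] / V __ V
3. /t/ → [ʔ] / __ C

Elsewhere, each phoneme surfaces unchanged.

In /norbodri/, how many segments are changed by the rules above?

2

Segments that undergo a rule: /o/ → [oː] (rule 1); /o/ → [oː] (rule 1).
All other segments surface unchanged.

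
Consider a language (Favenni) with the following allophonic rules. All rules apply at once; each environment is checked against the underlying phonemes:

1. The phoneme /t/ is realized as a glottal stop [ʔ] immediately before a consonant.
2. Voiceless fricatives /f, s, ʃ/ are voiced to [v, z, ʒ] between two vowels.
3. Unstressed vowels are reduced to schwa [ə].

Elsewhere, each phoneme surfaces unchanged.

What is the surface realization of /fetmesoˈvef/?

[fəʔməzəˈvef]

/f/ (word-initial) is in the target of rule 2 but the environment (between two vowels) is not met → [f].
/e/ (between /f/ and /t/) occurs in an unstressed syllable → [ə] by rule 3.
/t/ (between /e/ and /m/): immediately before a consonant, so rule 1 applies → [ʔ].
/m/ — not in any rule's target class → [m].
/e/ (between /m/ and /s/): in an unstressed syllable, so rule 3 applies → [ə].
/s/ meets the environment for rule 2 (between two vowels) → [z].
/o/ meets the environment for rule 3 (in an unstressed syllable) → [ə].
/v/ — not in any rule's target class → [v].
/e/ (between /v/ and /f/) fails the environment for rule 3, so it stays [e].
/f/ (word-final): rule 2 targets it, but not between two vowels → unchanged [f].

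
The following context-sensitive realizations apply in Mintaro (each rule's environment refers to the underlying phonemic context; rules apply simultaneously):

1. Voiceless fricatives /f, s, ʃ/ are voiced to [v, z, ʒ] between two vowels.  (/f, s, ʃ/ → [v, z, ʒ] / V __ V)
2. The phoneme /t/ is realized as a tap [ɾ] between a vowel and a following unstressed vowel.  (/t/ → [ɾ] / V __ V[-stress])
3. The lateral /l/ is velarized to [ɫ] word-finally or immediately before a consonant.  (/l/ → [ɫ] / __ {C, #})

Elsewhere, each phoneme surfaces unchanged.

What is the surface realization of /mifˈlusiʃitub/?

/f/ — between /i/ and /l/; rule 1 does not apply here → [f].
/l/ (between /f/ and /u/) fails the environment for rule 3, so it stays [l].
/s/ (between /u/ and /i/): between two vowels, so rule 1 applies → [z].
/ʃ/ — between /i/ and /i/, between two vowels — surfaces as [ʒ] (rule 1).
Rule 2 applies to /t/ (between /i/ and /u/: between a vowel and a following unstressed vowel) → [ɾ].

[mifˈluziʒiɾub]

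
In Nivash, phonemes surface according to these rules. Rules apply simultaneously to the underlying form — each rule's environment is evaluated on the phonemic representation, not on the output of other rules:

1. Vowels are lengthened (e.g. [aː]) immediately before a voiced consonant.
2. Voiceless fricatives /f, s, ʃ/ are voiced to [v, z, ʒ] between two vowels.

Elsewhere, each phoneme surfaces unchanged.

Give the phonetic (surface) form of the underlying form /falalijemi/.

/f/ (word-initial): rule 2 targets it, but not between two vowels → unchanged [f].
/a/ — between /f/ and /l/, before a voiced consonant — surfaces as [aː] (rule 1).
/l/ (between /a/ and /a/) is unaffected → [l].
/a/ — between /l/ and /l/, before a voiced consonant — surfaces as [aː] (rule 1).
/l/ — not in any rule's target class → [l].
/i/ (between /l/ and /j/): before a voiced consonant, so rule 1 applies → [iː].
/j/ (between /i/ and /e/) is unaffected → [j].
/e/ (between /j/ and /m/) occurs before a voiced consonant → [eː] by rule 1.
/m/ — not in any rule's target class → [m].
/i/ (word-final) is in the target of rule 1 but the environment (before a voiced consonant) is not met → [i].

[faːlaːliːjeːmi]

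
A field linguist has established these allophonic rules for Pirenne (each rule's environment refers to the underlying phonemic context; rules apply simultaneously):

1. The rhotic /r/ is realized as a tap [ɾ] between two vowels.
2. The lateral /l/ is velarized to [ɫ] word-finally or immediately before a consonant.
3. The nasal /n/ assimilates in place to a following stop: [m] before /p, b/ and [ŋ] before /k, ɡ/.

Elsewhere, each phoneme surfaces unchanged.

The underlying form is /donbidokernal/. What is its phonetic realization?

[dombidokernaɫ]

/d/ stays [d].
/o/ stays [o].
/n/ (between /o/ and /b/): before a labial or velar stop, so rule 3 applies → [m].
/b/ — not in any rule's target class → [b].
/i/ (between /b/ and /d/): no rule targets it → [i].
/d/ (between /i/ and /o/): no rule targets it → [d].
/o/ — not in any rule's target class → [o].
/k/ — not in any rule's target class → [k].
/e/ — not in any rule's target class → [e].
/r/ (between /e/ and /n/) is in the target of rule 1 but the environment (between two vowels) is not met → [r].
/n/ (between /r/ and /a/) is in the target of rule 3 but the environment (before a labial or velar stop) is not met → [n].
/a/ — not in any rule's target class → [a].
/l/ (word-final): word-finally or immediately before a consonant, so rule 2 applies → [ɫ].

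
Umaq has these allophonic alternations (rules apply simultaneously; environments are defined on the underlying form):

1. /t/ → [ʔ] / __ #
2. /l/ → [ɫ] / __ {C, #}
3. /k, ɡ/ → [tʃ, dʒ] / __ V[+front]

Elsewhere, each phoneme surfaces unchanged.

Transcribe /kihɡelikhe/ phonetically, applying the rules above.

/k/ — word-initial, before a front vowel — surfaces as [tʃ] (rule 3).
Rule 3 applies to /ɡ/ (between /h/ and /e/: before a front vowel) → [dʒ].
/l/ (between /e/ and /i/) fails the environment for rule 2, so it stays [l].
/k/ (between /i/ and /h/): rule 3 targets it, but not before a front vowel → unchanged [k].

[tʃihdʒelikhe]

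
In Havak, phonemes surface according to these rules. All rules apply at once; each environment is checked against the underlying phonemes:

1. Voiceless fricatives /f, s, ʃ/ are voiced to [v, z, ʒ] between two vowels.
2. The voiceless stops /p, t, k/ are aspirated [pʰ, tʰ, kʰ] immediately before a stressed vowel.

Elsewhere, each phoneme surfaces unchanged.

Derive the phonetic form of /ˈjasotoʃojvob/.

[ˈjazotoʒojvob]

/j/ (word-initial): no rule targets it → [j].
/a/ stays [a].
/s/ (between /a/ and /o/): between two vowels, so rule 1 applies → [z].
/o/ stays [o].
/t/ (between /o/ and /o/) fails the environment for rule 2, so it stays [t].
/o/ (between /t/ and /ʃ/) is unaffected → [o].
Rule 1 applies to /ʃ/ (between /o/ and /o/: between two vowels) → [ʒ].
/o/ — not in any rule's target class → [o].
/j/ (between /o/ and /v/) is unaffected → [j].
/v/ (between /j/ and /o/) is unaffected → [v].
/o/ (between /v/ and /b/) is unaffected → [o].
/b/ stays [b].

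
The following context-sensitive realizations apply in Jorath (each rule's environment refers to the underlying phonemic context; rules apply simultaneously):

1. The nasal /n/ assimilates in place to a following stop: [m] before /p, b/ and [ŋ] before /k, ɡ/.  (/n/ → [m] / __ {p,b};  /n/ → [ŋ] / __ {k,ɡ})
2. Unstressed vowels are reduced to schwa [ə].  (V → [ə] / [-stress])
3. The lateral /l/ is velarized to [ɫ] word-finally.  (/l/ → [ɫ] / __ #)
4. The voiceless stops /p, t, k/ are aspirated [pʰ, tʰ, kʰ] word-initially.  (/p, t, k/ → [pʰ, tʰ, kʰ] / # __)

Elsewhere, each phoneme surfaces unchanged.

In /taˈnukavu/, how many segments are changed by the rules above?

Segments that undergo a rule: /t/ → [tʰ] (rule 4); /a/ → [ə] (rule 2); /a/ → [ə] (rule 2); /u/ → [ə] (rule 2).
All other segments surface unchanged.

4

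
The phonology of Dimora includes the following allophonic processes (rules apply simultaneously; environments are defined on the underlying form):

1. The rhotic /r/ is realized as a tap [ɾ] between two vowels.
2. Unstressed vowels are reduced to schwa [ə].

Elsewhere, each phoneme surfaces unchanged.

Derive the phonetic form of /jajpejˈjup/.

/j/ (word-initial) is unaffected → [j].
/a/ meets the environment for rule 2 (in an unstressed syllable) → [ə].
/j/ (between /a/ and /p/) is unaffected → [j].
/p/ (between /j/ and /e/): no rule targets it → [p].
/e/ meets the environment for rule 2 (in an unstressed syllable) → [ə].
/j/ stays [j].
/j/ (between /j/ and /u/) is unaffected → [j].
/u/ (between /j/ and /p/) is in the target of rule 2 but the environment (in an unstressed syllable) is not met → [u].
/p/ (word-final) is unaffected → [p].

[jəjpəjˈjup]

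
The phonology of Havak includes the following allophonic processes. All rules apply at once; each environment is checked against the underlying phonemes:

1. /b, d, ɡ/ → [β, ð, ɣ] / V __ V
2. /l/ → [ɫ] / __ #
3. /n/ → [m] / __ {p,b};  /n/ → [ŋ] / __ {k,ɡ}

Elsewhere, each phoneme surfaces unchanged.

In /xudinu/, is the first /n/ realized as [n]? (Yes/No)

/n/ (between /i/ and /u/) is in the target of rule 3 but the environment (before a labial or velar stop) is not met → [n].
The actual realization is [n], which matches [n].

Yes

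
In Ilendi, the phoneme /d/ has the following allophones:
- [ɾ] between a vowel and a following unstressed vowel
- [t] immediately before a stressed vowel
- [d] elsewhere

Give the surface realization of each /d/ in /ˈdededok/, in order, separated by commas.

[t], [ɾ], [ɾ]

Occurrence 1 (position 1): immediately before a stressed vowel → [t].
Occurrence 2 (position 3): between a vowel and a following unstressed vowel → [ɾ].
Occurrence 3 (position 5): between a vowel and a following unstressed vowel → [ɾ].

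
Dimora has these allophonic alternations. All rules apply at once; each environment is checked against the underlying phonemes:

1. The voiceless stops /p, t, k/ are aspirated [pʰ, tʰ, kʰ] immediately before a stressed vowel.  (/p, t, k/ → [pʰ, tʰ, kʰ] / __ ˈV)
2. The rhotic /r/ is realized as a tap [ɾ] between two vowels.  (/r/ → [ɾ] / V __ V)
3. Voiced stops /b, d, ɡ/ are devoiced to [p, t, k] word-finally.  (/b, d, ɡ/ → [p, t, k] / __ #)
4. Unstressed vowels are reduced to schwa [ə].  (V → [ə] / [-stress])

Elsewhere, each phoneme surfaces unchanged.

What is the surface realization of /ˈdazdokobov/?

/d/ — word-initial; rule 3 does not apply here → [d].
/a/ — between /d/ and /z/; rule 4 does not apply here → [a].
/d/ — between /z/ and /o/; rule 3 does not apply here → [d].
/o/ (between /d/ and /k/): in an unstressed syllable, so rule 4 applies → [ə].
/k/ — between /o/ and /o/; rule 1 does not apply here → [k].
Rule 4 applies to /o/ (between /k/ and /b/: in an unstressed syllable) → [ə].
/b/ — between /o/ and /o/; rule 3 does not apply here → [b].
Rule 4 applies to /o/ (between /b/ and /v/: in an unstressed syllable) → [ə].

[ˈdazdəkəbəv]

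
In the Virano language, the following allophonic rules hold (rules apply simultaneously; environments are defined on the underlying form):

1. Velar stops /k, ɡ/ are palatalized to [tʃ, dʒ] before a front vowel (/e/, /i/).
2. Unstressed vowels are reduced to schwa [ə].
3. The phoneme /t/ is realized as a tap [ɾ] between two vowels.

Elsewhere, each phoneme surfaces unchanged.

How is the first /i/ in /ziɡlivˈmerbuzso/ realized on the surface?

Rule 2 applies to /i/ (between /z/ and /ɡ/: in an unstressed syllable) → [ə].

[ə]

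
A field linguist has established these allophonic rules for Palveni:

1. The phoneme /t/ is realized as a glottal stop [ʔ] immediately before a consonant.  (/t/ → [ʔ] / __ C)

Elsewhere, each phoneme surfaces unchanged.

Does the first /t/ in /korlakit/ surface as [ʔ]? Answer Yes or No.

No

/t/ (word-final) fails the environment for rule 1, so it stays [t].
The actual realization is [t], not [ʔ].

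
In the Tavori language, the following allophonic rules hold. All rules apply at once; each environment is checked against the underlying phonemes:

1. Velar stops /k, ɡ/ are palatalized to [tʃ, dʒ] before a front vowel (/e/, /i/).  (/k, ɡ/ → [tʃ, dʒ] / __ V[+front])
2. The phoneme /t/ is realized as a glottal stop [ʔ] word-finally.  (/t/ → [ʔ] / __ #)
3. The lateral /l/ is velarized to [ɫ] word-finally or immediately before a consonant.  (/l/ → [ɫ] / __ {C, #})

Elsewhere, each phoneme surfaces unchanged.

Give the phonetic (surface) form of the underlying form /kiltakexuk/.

[tʃiɫtatʃexuk]

/k/ (word-initial): before a front vowel, so rule 1 applies → [tʃ].
/i/ stays [i].
/l/ (between /i/ and /t/): word-finally or immediately before a consonant, so rule 3 applies → [ɫ].
/t/ — between /l/ and /a/; rule 2 does not apply here → [t].
/a/ stays [a].
/k/ — between /a/ and /e/, before a front vowel — surfaces as [tʃ] (rule 1).
/e/ (between /k/ and /x/) is unaffected → [e].
/x/ (between /e/ and /u/) is unaffected → [x].
/u/ (between /x/ and /k/) is unaffected → [u].
/k/ — word-final; rule 1 does not apply here → [k].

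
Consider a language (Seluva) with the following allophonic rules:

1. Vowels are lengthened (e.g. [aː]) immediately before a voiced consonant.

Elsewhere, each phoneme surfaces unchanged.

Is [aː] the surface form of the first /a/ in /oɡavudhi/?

Yes

/a/ meets the environment for rule 1 (before a voiced consonant) → [aː].
The actual realization is [aː], which matches [aː].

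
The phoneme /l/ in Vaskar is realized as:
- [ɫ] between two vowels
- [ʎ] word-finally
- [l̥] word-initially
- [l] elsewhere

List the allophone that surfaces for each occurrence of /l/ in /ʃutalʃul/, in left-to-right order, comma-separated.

[l], [ʎ]

Occurrence 1 (position 5): no conditioning environment matches → elsewhere allophone [l].
Occurrence 2 (position 8): word-finally → [ʎ].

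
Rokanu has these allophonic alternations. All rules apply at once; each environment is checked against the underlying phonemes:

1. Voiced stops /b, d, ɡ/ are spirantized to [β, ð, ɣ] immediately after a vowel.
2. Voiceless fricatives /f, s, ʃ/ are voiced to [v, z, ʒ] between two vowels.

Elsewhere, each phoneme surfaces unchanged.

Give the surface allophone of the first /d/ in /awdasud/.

[d]

/d/ (between /w/ and /a/) fails the environment for rule 1, so it stays [d].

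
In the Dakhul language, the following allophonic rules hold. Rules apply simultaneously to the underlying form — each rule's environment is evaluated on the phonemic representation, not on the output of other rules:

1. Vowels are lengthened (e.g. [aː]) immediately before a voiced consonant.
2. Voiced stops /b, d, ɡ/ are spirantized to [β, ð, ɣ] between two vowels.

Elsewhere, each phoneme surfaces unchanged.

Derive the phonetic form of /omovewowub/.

/o/ (word-initial): before a voiced consonant, so rule 1 applies → [oː].
/m/ (between /o/ and /o/) is unaffected → [m].
/o/ (between /m/ and /v/): before a voiced consonant, so rule 1 applies → [oː].
/v/ (between /o/ and /e/) is unaffected → [v].
/e/ (between /v/ and /w/) occurs before a voiced consonant → [eː] by rule 1.
/w/ — not in any rule's target class → [w].
Rule 1 applies to /o/ (between /w/ and /w/: before a voiced consonant) → [oː].
/w/ — not in any rule's target class → [w].
/u/ (between /w/ and /b/): before a voiced consonant, so rule 1 applies → [uː].
/b/ (word-final): rule 2 targets it, but not between two vowels → unchanged [b].

[oːmoːveːwoːwuːb]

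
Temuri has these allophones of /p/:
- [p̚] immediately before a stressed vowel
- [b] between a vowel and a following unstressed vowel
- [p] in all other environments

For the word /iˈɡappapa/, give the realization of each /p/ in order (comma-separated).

[p], [p], [b]

Occurrence 1 (position 4): no conditioning environment matches → elsewhere allophone [p].
Occurrence 2 (position 5): no conditioning environment matches → elsewhere allophone [p].
Occurrence 3 (position 7): between a vowel and a following unstressed vowel → [b].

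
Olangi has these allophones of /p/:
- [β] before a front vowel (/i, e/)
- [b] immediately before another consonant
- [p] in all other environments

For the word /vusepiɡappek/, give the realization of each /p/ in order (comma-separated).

[β], [b], [β]

Occurrence 1 (position 5): before a front vowel (/i, e/) → [β].
Occurrence 2 (position 9): immediately before another consonant → [b].
Occurrence 3 (position 10): before a front vowel (/i, e/) → [β].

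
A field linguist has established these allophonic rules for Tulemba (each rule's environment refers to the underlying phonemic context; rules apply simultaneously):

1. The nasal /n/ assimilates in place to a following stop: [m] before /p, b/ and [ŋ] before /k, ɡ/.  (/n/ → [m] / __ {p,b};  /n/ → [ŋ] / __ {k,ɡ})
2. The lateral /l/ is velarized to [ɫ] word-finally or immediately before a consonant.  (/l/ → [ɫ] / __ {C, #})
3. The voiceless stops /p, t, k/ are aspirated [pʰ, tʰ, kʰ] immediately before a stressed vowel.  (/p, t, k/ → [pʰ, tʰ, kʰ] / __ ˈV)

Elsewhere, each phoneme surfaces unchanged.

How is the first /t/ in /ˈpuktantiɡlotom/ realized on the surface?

[t]

/t/ (between /k/ and /a/): rule 3 targets it, but not immediately before a stressed vowel → unchanged [t].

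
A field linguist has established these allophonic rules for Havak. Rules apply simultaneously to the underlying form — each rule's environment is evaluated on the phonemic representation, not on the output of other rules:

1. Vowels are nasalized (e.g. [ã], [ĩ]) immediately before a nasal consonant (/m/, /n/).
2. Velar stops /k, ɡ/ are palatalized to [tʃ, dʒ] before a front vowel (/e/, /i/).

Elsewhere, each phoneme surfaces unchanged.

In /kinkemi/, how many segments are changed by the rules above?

Segments that undergo a rule: /k/ → [tʃ] (rule 2); /i/ → [ĩ] (rule 1); /k/ → [tʃ] (rule 2); /e/ → [ẽ] (rule 1).
All other segments surface unchanged.

4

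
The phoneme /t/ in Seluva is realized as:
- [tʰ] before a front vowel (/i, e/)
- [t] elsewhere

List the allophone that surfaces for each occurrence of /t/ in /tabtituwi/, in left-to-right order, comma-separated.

Occurrence 1 (position 1): no conditioning environment matches → elsewhere allophone [t].
Occurrence 2 (position 4): before a front vowel (/i, e/) → [tʰ].
Occurrence 3 (position 6): no conditioning environment matches → elsewhere allophone [t].

[t], [tʰ], [t]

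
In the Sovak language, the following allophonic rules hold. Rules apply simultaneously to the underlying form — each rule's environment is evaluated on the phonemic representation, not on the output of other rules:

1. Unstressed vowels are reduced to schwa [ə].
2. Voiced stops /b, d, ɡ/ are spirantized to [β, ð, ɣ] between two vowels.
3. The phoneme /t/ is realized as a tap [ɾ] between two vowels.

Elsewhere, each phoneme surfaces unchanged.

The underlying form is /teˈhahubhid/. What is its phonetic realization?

[təˈhahəbhəd]

/t/ (word-initial) fails the environment for rule 3, so it stays [t].
Rule 1 applies to /e/ (between /t/ and /h/: in an unstressed syllable) → [ə].
/a/ (between /h/ and /h/) fails the environment for rule 1, so it stays [a].
/u/ — between /h/ and /b/, in an unstressed syllable — surfaces as [ə] (rule 1).
/b/ (between /u/ and /h/) fails the environment for rule 2, so it stays [b].
Rule 1 applies to /i/ (between /h/ and /d/: in an unstressed syllable) → [ə].
/d/ (word-final) is in the target of rule 2 but the environment (between two vowels) is not met → [d].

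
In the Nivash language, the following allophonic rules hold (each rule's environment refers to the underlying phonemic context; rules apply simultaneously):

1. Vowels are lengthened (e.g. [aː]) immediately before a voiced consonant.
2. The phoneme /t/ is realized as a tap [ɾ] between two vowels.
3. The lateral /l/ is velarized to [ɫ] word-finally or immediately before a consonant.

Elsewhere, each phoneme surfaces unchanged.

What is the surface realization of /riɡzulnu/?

[riːɡzuːɫnu]

/r/ (word-initial) is unaffected → [r].
/i/ (between /r/ and /ɡ/): before a voiced consonant, so rule 1 applies → [iː].
/ɡ/ — not in any rule's target class → [ɡ].
/z/ (between /ɡ/ and /u/): no rule targets it → [z].
/u/ meets the environment for rule 1 (before a voiced consonant) → [uː].
/l/ (between /u/ and /n/) occurs word-finally or immediately before a consonant → [ɫ] by rule 3.
/n/ stays [n].
/u/ (word-final) is in the target of rule 1 but the environment (before a voiced consonant) is not met → [u].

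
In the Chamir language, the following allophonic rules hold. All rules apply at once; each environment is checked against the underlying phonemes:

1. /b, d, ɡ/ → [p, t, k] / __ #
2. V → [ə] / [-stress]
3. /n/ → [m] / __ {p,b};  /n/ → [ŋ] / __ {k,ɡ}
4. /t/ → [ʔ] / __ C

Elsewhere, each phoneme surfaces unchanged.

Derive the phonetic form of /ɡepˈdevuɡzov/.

[ɡəpˈdevəɡzəv]

/ɡ/ (word-initial) is in the target of rule 1 but the environment (word-finally) is not met → [ɡ].
/e/ meets the environment for rule 2 (in an unstressed syllable) → [ə].
/d/ (between /p/ and /e/) fails the environment for rule 1, so it stays [d].
/e/ — between /d/ and /v/; rule 2 does not apply here → [e].
/u/ meets the environment for rule 2 (in an unstressed syllable) → [ə].
/ɡ/ (between /u/ and /z/): rule 1 targets it, but not word-finally → unchanged [ɡ].
Rule 2 applies to /o/ (between /z/ and /v/: in an unstressed syllable) → [ə].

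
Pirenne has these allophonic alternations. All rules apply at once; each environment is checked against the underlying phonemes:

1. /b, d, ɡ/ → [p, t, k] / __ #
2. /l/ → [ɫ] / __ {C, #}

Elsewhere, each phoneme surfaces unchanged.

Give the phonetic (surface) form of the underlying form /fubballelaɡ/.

[fubbaɫlelak]

/f/ (word-initial) is unaffected → [f].
/u/ (between /f/ and /b/): no rule targets it → [u].
/b/ (between /u/ and /b/) is in the target of rule 1 but the environment (word-finally) is not met → [b].
/b/ (between /b/ and /a/) fails the environment for rule 1, so it stays [b].
/a/ (between /b/ and /l/): no rule targets it → [a].
/l/ — between /a/ and /l/, word-finally or immediately before a consonant — surfaces as [ɫ] (rule 2).
/l/ — between /l/ and /e/; rule 2 does not apply here → [l].
/e/ (between /l/ and /l/): no rule targets it → [e].
/l/ — between /e/ and /a/; rule 2 does not apply here → [l].
/a/ (between /l/ and /ɡ/) is unaffected → [a].
/ɡ/ meets the environment for rule 1 (word-finally) → [k].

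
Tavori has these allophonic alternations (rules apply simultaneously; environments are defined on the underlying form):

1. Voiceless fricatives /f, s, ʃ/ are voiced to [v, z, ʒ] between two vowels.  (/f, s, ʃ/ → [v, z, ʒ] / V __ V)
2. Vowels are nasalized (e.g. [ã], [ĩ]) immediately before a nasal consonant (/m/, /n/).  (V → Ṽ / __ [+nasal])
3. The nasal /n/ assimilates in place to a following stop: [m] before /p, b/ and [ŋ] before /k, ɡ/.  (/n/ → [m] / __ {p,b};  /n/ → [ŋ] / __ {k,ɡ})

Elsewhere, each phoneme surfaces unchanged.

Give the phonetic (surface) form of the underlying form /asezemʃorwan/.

/a/ — word-initial; rule 2 does not apply here → [a].
/s/ — between /a/ and /e/, between two vowels — surfaces as [z] (rule 1).
/e/ (between /s/ and /z/) is in the target of rule 2 but the environment (before a nasal consonant) is not met → [e].
/z/ (between /e/ and /e/): no rule targets it → [z].
/e/ — between /z/ and /m/, before a nasal consonant — surfaces as [ẽ] (rule 2).
/m/ stays [m].
/ʃ/ (between /m/ and /o/): rule 1 targets it, but not between two vowels → unchanged [ʃ].
/o/ (between /ʃ/ and /r/) fails the environment for rule 2, so it stays [o].
/r/ (between /o/ and /w/) is unaffected → [r].
/w/ stays [w].
/a/ (between /w/ and /n/): before a nasal consonant, so rule 2 applies → [ã].
/n/ (word-final) is in the target of rule 3 but the environment (before a labial or velar stop) is not met → [n].

[azezẽmʃorwãn]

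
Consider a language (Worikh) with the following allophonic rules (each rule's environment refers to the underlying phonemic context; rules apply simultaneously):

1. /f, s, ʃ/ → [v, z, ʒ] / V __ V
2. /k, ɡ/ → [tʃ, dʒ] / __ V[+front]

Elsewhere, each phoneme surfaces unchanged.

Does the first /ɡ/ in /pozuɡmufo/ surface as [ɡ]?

/ɡ/ (between /u/ and /m/) is in the target of rule 2 but the environment (before a front vowel) is not met → [ɡ].
The actual realization is [ɡ], which matches [ɡ].

Yes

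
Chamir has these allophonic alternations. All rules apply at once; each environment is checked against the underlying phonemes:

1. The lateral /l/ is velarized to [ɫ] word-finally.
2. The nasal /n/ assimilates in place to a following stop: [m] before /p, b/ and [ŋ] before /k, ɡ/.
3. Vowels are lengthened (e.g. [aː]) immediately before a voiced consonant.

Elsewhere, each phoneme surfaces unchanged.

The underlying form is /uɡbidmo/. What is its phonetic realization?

[uːɡbiːdmo]

/u/ meets the environment for rule 3 (before a voiced consonant) → [uː].
Rule 3 applies to /i/ (between /b/ and /d/: before a voiced consonant) → [iː].
/o/ (word-final) is in the target of rule 3 but the environment (before a voiced consonant) is not met → [o].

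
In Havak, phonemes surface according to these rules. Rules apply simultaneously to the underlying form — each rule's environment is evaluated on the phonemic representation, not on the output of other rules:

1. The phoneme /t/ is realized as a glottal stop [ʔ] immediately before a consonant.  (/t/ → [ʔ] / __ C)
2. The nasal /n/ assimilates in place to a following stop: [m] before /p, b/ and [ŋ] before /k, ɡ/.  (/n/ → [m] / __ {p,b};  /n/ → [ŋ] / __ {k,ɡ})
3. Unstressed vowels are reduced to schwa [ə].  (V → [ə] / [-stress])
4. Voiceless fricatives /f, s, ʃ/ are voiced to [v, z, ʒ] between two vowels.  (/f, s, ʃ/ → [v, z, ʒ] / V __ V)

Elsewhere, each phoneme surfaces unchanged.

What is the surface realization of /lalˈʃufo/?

/a/ — between /l/ and /l/, in an unstressed syllable — surfaces as [ə] (rule 3).
/ʃ/ (between /l/ and /u/) is in the target of rule 4 but the environment (between two vowels) is not met → [ʃ].
/u/ — between /ʃ/ and /f/; rule 3 does not apply here → [u].
/f/ — between /u/ and /o/, between two vowels — surfaces as [v] (rule 4).
/o/ (word-final): in an unstressed syllable, so rule 3 applies → [ə].

[ləlˈʃuvə]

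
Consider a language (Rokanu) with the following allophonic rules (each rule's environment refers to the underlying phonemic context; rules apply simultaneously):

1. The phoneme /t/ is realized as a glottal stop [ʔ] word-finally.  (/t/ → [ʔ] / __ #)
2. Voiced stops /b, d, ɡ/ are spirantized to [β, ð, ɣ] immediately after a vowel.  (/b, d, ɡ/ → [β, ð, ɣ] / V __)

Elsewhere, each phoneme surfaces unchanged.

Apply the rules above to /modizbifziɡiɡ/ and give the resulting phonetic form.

/d/ — between /o/ and /i/, immediately after a vowel — surfaces as [ð] (rule 2).
/b/ — between /z/ and /i/; rule 2 does not apply here → [b].
/ɡ/ meets the environment for rule 2 (immediately after a vowel) → [ɣ].
/ɡ/ — word-final, immediately after a vowel — surfaces as [ɣ] (rule 2).

[moðizbifziɣiɣ]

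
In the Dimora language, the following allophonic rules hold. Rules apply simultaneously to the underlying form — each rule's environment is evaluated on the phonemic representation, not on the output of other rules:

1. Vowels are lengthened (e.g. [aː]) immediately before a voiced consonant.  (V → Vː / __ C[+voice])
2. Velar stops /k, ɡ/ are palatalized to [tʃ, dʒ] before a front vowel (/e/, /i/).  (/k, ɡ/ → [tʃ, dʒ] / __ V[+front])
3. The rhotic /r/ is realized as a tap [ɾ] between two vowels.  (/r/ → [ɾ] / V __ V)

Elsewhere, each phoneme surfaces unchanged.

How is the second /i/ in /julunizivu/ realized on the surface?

[iː]

/i/ meets the environment for rule 1 (before a voiced consonant) → [iː].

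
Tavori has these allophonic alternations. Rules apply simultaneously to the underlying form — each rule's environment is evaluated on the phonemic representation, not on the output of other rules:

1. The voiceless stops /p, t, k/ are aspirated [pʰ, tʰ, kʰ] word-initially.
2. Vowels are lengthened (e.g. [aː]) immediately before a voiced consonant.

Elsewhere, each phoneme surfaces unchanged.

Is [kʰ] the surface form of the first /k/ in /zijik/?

No

/k/ — word-final; rule 1 does not apply here → [k].
The actual realization is [k], not [kʰ].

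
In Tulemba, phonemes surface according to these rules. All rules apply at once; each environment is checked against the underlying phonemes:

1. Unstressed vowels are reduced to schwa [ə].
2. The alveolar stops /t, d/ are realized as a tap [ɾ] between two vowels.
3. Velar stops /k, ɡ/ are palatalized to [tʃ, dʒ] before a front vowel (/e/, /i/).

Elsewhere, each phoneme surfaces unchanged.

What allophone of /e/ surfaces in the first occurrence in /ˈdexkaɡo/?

/e/ (between /d/ and /x/) fails the environment for rule 1, so it stays [e].

[e]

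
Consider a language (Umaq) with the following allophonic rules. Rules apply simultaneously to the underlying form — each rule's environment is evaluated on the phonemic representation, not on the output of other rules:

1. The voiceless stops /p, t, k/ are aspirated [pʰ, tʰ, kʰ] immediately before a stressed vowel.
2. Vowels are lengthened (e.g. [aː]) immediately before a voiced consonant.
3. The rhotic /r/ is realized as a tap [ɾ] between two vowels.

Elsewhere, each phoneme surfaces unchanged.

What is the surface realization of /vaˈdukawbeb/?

/v/ stays [v].
/a/ (between /v/ and /d/) occurs before a voiced consonant → [aː] by rule 2.
/d/ — not in any rule's target class → [d].
/u/ (between /d/ and /k/) fails the environment for rule 2, so it stays [u].
/k/ — between /u/ and /a/; rule 1 does not apply here → [k].
Rule 2 applies to /a/ (between /k/ and /w/: before a voiced consonant) → [aː].
/w/ — not in any rule's target class → [w].
/b/ (between /w/ and /e/) is unaffected → [b].
/e/ — between /b/ and /b/, before a voiced consonant — surfaces as [eː] (rule 2).
/b/ stays [b].

[vaːˈdukaːwbeːb]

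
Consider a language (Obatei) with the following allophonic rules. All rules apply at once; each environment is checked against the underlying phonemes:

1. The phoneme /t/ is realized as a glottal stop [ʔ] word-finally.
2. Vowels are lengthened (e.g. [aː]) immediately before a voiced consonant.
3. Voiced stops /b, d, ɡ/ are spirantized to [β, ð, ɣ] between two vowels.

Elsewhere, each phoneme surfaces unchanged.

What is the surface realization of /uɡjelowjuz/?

[uːɡjeːloːwjuːz]

Rule 2 applies to /u/ (word-initial: before a voiced consonant) → [uː].
/ɡ/ (between /u/ and /j/) is in the target of rule 3 but the environment (between two vowels) is not met → [ɡ].
/e/ (between /j/ and /l/) occurs before a voiced consonant → [eː] by rule 2.
Rule 2 applies to /o/ (between /l/ and /w/: before a voiced consonant) → [oː].
/u/ (between /j/ and /z/) occurs before a voiced consonant → [uː] by rule 2.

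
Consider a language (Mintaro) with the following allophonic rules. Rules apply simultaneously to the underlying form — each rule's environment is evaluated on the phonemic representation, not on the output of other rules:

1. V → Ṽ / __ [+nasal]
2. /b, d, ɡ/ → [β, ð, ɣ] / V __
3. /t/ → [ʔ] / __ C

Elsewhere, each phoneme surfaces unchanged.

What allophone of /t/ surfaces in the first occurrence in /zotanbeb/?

[t]

/t/ (between /o/ and /a/): rule 3 targets it, but not immediately before a consonant → unchanged [t].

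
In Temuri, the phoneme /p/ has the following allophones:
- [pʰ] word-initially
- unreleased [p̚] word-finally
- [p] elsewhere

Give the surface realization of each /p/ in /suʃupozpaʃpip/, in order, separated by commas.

Occurrence 1 (position 5): no conditioning environment matches → elsewhere allophone [p].
Occurrence 2 (position 8): no conditioning environment matches → elsewhere allophone [p].
Occurrence 3 (position 11): no conditioning environment matches → elsewhere allophone [p].
Occurrence 4 (position 13): word-finally → [p̚].

[p], [p], [p], [p̚]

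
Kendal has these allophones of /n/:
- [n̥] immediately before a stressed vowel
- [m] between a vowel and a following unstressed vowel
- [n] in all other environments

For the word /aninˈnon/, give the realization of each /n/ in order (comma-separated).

Occurrence 1 (position 2): between a vowel and a following unstressed vowel → [m].
Occurrence 2 (position 4): no conditioning environment matches → elsewhere allophone [n].
Occurrence 3 (position 5): immediately before a stressed vowel → [n̥].
Occurrence 4 (position 7): no conditioning environment matches → elsewhere allophone [n].

[m], [n], [n̥], [n]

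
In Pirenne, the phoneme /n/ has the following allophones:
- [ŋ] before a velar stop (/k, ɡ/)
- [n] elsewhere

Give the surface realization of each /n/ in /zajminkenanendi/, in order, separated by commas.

Occurrence 1 (position 6): before a velar stop → [ŋ].
Occurrence 2 (position 9): no conditioning environment matches → elsewhere allophone [n].
Occurrence 3 (position 11): no conditioning environment matches → elsewhere allophone [n].
Occurrence 4 (position 13): no conditioning environment matches → elsewhere allophone [n].

[ŋ], [n], [n], [n]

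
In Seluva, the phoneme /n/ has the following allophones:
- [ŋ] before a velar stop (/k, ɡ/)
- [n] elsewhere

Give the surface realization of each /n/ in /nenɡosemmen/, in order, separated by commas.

[n], [ŋ], [n]

Occurrence 1 (position 1): no conditioning environment matches → elsewhere allophone [n].
Occurrence 2 (position 3): before a velar stop → [ŋ].
Occurrence 3 (position 11): no conditioning environment matches → elsewhere allophone [n].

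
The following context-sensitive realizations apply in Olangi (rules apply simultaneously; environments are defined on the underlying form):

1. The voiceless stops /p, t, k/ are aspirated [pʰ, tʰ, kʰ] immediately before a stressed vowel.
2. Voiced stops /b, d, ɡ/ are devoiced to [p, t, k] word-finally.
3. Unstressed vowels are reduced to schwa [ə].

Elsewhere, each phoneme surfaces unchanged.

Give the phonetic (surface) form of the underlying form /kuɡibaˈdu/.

[kəɡəbəˈdu]

/k/ (word-initial) fails the environment for rule 1, so it stays [k].
Rule 3 applies to /u/ (between /k/ and /ɡ/: in an unstressed syllable) → [ə].
/ɡ/ (between /u/ and /i/) fails the environment for rule 2, so it stays [ɡ].
/i/ — between /ɡ/ and /b/, in an unstressed syllable — surfaces as [ə] (rule 3).
/b/ (between /i/ and /a/) fails the environment for rule 2, so it stays [b].
/a/ (between /b/ and /d/) occurs in an unstressed syllable → [ə] by rule 3.
/d/ (between /a/ and /u/) fails the environment for rule 2, so it stays [d].
/u/ — word-final; rule 3 does not apply here → [u].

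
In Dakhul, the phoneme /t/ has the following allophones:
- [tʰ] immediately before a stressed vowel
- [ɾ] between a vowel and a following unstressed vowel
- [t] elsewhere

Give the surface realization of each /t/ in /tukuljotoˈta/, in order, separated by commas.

[t], [ɾ], [tʰ]

Occurrence 1 (position 1): no conditioning environment matches → elsewhere allophone [t].
Occurrence 2 (position 8): between a vowel and an unstressed vowel → [ɾ].
Occurrence 3 (position 10): immediately before a stressed vowel → [tʰ].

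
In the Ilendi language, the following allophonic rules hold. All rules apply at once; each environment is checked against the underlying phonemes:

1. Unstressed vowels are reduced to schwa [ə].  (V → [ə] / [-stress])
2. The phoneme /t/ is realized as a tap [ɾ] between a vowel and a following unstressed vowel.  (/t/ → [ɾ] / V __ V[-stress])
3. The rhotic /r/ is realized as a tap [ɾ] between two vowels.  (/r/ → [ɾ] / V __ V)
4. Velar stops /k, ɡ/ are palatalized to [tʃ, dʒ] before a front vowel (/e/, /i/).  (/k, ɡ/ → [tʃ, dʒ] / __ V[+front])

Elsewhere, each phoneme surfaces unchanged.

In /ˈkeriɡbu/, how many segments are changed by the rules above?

4

Segments that undergo a rule: /k/ → [tʃ] (rule 4); /r/ → [ɾ] (rule 3); /i/ → [ə] (rule 1); /u/ → [ə] (rule 1).
All other segments surface unchanged.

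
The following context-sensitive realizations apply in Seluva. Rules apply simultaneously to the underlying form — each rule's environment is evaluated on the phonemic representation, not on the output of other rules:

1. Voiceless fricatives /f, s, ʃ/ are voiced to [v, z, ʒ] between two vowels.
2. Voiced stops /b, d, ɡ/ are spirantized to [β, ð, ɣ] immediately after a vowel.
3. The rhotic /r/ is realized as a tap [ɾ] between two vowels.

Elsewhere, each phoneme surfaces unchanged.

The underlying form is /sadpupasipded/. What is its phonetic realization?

[saðpupazipdeð]

/s/ (word-initial) fails the environment for rule 1, so it stays [s].
/a/ (between /s/ and /d/): no rule targets it → [a].
/d/ (between /a/ and /p/) occurs immediately after a vowel → [ð] by rule 2.
/p/ (between /d/ and /u/) is unaffected → [p].
/u/ (between /p/ and /p/) is unaffected → [u].
/p/ (between /u/ and /a/) is unaffected → [p].
/a/ stays [a].
/s/ (between /a/ and /i/) occurs between two vowels → [z] by rule 1.
/i/ (between /s/ and /p/): no rule targets it → [i].
/p/ stays [p].
/d/ (between /p/ and /e/) is in the target of rule 2 but the environment (immediately after a vowel) is not met → [d].
/e/ — not in any rule's target class → [e].
/d/ (word-final): immediately after a vowel, so rule 2 applies → [ð].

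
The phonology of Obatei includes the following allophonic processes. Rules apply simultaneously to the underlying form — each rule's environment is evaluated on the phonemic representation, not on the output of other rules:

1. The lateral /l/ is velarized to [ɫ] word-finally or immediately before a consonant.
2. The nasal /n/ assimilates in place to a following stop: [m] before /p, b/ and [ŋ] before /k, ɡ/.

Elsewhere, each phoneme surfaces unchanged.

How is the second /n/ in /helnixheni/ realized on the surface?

[n]

/n/ (between /e/ and /i/) fails the environment for rule 2, so it stays [n].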